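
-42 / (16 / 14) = -147 / 4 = -36.75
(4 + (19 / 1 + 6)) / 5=29 / 5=5.80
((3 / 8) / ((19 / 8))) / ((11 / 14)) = 42 / 209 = 0.20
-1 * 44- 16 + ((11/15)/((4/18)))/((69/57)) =-13173/230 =-57.27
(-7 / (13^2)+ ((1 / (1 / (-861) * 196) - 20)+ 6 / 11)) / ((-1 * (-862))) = -0.03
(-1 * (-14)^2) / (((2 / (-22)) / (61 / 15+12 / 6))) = 196196 / 15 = 13079.73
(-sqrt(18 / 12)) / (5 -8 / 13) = -13*sqrt(6) / 114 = -0.28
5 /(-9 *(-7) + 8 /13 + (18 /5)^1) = 325 /4369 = 0.07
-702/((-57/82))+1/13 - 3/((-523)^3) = 35687095857562/35334749749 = 1009.97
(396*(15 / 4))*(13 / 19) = 19305 / 19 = 1016.05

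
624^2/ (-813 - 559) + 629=118403/ 343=345.20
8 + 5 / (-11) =83 / 11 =7.55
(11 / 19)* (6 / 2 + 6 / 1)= 99 / 19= 5.21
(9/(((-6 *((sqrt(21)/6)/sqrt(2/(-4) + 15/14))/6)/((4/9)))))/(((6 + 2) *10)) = -sqrt(3)/35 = -0.05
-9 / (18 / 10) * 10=-50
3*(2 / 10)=0.60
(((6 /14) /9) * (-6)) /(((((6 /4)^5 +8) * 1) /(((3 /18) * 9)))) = -96 /3493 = -0.03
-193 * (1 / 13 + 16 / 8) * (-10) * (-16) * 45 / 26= -18759600 / 169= -111003.55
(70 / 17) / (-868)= -0.00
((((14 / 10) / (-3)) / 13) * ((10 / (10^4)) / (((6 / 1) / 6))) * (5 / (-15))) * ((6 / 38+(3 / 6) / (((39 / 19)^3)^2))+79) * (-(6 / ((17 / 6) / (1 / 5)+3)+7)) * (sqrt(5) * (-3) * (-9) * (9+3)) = -56091372780478273 * sqrt(5) / 24866766673222500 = -5.04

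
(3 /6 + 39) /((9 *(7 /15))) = 395 /42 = 9.40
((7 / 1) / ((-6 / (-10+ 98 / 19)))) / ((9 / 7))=2254 / 513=4.39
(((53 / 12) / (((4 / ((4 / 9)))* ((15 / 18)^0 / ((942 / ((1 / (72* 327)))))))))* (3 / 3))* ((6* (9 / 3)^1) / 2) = 97954812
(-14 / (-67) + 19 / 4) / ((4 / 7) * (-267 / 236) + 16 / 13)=7135401 / 840716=8.49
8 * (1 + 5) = 48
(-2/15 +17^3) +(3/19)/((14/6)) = 9801304/1995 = 4912.93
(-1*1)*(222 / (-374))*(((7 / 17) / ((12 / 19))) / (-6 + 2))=-4921 / 50864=-0.10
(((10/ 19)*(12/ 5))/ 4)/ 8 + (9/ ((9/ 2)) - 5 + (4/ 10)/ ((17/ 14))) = -16997/ 6460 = -2.63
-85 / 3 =-28.33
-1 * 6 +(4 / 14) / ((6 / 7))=-17 / 3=-5.67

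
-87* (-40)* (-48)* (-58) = 9688320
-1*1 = -1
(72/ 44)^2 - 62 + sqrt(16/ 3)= -7178/ 121 + 4 * sqrt(3)/ 3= -57.01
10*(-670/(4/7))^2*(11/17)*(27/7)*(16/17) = 9332631000/289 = 32292840.83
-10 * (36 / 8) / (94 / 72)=-1620 / 47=-34.47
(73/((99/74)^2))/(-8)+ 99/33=-41131/19602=-2.10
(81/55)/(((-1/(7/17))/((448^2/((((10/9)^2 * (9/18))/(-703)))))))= 3240033011712/23375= 138611037.93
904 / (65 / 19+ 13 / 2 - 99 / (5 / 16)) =-171760 / 58307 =-2.95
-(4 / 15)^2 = -16 / 225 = -0.07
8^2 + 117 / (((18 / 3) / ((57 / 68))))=10927 / 136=80.35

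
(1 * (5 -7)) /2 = -1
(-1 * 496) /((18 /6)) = -496 /3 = -165.33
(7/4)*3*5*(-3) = -315/4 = -78.75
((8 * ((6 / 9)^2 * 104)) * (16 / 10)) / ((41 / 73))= 1943552 / 1845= 1053.42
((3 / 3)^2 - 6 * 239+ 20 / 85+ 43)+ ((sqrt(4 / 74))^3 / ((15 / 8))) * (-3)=-23626 / 17 - 16 * sqrt(74) / 6845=-1389.78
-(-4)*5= 20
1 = 1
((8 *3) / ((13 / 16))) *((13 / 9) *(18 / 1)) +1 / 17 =768.06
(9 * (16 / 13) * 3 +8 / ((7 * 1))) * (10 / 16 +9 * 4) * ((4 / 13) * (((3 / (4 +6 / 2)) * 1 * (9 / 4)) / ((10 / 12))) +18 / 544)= 324543501 / 662480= 489.89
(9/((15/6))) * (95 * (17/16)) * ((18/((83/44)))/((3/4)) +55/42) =47400573/9296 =5099.03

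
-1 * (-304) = 304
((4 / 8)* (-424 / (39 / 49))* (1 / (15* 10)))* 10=-10388 / 585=-17.76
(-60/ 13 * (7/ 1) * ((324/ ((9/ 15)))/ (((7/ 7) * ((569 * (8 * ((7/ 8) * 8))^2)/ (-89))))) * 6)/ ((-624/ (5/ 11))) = -901125/ 236940704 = -0.00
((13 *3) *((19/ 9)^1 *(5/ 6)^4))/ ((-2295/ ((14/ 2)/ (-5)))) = 43225/ 1784592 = 0.02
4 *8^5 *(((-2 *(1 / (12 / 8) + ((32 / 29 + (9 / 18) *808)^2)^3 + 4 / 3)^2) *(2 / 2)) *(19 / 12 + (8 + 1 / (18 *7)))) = -1094772388003001698949411175206603419346539759945633759232 / 22290331341944549583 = -49114226756375199301588050000000000000.00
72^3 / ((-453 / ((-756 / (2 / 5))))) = 235146240 / 151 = 1557259.87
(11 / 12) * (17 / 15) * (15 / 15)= 187 / 180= 1.04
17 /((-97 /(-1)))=17 /97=0.18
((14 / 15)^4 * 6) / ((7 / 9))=10976 / 1875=5.85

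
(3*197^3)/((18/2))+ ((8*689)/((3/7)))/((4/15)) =7790063/3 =2596687.67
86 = 86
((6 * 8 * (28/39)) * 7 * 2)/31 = 6272/403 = 15.56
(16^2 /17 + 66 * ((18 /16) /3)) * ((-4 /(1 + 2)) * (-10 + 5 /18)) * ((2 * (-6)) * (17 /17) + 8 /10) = -2652860 /459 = -5779.65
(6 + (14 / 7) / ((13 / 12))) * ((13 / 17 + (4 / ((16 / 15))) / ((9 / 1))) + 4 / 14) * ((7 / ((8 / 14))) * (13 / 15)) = 2933 / 24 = 122.21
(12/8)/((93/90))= 1.45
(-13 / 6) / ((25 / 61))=-793 / 150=-5.29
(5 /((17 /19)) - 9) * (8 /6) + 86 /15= 302 /255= 1.18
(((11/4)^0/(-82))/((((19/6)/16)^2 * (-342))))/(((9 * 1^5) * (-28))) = -64/17716797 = -0.00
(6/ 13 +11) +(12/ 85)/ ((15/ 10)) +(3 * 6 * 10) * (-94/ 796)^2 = 615507694/ 43759105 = 14.07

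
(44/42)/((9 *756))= 11/71442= 0.00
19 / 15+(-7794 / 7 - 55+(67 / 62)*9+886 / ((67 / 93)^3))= 2373196730453 / 1957967130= 1212.07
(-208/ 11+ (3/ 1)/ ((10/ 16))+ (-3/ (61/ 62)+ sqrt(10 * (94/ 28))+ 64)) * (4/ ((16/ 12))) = 157.91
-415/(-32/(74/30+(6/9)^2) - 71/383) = 20821795/560821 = 37.13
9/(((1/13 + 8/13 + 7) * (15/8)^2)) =208/625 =0.33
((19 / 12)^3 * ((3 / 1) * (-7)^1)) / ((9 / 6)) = -48013 / 864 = -55.57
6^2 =36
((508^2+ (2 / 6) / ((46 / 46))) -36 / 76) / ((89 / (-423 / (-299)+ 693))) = 1018054184400 / 505609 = 2013520.69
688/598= 344/299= 1.15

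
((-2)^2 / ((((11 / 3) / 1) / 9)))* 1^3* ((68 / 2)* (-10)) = -36720 / 11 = -3338.18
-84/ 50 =-42/ 25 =-1.68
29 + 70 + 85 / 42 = 101.02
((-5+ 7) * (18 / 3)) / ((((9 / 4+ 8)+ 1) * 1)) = 16 / 15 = 1.07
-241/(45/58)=-13978/45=-310.62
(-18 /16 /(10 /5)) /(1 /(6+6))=-27 /4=-6.75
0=0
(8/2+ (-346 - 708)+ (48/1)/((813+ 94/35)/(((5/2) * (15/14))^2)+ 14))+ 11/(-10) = -18867001309/17956190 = -1050.72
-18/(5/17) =-306/5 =-61.20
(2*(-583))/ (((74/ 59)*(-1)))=34397/ 37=929.65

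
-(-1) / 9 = 1 / 9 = 0.11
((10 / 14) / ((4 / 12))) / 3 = 5 / 7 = 0.71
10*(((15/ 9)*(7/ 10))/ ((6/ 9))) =35/ 2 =17.50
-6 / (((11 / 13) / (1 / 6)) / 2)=-26 / 11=-2.36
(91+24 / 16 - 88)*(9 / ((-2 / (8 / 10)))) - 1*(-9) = -36 / 5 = -7.20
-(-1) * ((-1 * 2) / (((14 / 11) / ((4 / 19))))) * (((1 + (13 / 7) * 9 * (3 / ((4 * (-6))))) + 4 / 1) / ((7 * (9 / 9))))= -1793 / 13034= -0.14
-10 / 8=-5 / 4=-1.25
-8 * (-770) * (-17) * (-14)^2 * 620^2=-7889856128000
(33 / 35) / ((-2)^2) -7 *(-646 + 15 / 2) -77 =614983 / 140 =4392.74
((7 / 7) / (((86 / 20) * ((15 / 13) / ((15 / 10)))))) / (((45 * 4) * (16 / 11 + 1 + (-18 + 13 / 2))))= -0.00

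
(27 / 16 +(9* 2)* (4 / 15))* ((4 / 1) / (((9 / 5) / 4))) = 173 / 3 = 57.67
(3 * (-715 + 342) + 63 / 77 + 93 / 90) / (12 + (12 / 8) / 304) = -112072336 / 1204335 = -93.06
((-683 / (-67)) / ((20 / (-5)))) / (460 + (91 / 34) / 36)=-208998 / 37729777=-0.01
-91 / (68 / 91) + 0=-8281 / 68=-121.78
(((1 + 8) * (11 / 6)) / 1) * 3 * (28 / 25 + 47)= 119097 / 50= 2381.94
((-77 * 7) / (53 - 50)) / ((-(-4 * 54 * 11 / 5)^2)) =1225 / 1539648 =0.00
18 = 18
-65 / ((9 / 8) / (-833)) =433160 / 9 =48128.89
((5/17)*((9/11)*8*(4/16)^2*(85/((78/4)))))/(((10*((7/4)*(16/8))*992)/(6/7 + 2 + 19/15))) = 433/6950944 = 0.00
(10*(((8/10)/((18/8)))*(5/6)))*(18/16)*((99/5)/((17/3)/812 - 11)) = -160776/26779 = -6.00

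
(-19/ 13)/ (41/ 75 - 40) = 0.04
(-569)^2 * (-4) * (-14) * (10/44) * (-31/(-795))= 281024548/1749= 160677.27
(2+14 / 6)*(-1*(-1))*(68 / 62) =442 / 93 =4.75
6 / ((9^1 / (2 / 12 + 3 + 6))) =55 / 9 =6.11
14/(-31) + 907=28103/31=906.55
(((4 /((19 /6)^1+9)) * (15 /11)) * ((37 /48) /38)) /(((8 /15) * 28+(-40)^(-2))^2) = 3196800000 /78397369624673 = 0.00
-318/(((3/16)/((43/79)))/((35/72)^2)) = -2791775/12798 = -218.14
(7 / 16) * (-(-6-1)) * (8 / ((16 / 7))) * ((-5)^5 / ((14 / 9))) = -1378125 / 64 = -21533.20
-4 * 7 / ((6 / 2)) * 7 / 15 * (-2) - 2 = 6.71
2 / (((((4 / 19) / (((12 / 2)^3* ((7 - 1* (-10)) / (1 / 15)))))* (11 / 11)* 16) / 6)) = 392445 / 2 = 196222.50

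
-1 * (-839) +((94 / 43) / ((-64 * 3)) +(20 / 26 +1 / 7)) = 315507019 / 375648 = 839.90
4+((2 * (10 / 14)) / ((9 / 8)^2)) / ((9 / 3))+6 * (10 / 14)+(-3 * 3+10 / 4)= 7355 / 3402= 2.16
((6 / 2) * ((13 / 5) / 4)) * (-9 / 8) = -351 / 160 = -2.19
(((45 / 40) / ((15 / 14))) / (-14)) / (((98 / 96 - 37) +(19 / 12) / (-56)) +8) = 252 / 94105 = 0.00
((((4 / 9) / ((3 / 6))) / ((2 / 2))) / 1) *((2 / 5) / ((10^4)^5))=0.00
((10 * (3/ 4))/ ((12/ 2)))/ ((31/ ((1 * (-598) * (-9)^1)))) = 13455/ 62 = 217.02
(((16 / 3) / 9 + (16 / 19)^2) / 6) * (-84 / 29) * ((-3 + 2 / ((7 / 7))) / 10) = 88816 / 1413315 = 0.06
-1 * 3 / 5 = -0.60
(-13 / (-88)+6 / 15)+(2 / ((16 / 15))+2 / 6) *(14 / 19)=54547 / 25080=2.17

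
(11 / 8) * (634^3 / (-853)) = -350405143 / 853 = -410791.49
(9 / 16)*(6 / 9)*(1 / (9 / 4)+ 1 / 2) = 17 / 48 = 0.35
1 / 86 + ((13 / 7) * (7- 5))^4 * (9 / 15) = 117911813 / 1032430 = 114.21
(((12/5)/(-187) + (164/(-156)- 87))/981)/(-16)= 1605629/286177320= 0.01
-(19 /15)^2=-361 /225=-1.60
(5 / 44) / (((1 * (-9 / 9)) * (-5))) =1 / 44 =0.02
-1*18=-18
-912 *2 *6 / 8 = -1368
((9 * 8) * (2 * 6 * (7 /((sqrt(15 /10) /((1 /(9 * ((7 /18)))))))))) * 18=10368 * sqrt(6)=25396.31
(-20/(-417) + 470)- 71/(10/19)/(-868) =470.20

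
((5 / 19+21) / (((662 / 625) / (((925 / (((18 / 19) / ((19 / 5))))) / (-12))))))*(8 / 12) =-221884375 / 53622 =-4137.94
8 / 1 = 8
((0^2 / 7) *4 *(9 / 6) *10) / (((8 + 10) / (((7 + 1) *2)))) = 0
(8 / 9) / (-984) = -1 / 1107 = -0.00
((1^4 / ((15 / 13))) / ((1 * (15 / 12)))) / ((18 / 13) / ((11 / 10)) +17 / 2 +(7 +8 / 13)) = 14872 / 372675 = 0.04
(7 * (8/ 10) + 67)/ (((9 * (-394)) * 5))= -121/ 29550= -0.00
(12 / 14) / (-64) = -3 / 224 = -0.01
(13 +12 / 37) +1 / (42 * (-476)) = 9856019 / 739704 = 13.32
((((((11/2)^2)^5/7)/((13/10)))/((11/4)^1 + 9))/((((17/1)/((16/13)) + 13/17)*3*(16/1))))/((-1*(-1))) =440936218217/1302397824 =338.56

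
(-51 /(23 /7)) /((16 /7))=-2499 /368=-6.79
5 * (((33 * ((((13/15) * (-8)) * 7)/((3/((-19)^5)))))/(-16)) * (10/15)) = -2478575099/9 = -275397233.22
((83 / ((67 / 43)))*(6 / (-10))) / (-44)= 10707 / 14740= 0.73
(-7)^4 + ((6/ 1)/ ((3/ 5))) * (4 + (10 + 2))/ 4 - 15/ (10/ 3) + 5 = 4883/ 2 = 2441.50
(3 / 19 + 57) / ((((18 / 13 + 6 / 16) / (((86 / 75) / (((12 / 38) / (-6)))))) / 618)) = -666971968 / 1525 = -437358.67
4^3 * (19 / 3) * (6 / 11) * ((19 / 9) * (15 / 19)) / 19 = 640 / 33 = 19.39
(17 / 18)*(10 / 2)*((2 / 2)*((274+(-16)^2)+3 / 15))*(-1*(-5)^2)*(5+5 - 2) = -4506700 / 9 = -500744.44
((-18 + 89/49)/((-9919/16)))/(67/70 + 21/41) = 400160/22522997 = 0.02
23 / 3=7.67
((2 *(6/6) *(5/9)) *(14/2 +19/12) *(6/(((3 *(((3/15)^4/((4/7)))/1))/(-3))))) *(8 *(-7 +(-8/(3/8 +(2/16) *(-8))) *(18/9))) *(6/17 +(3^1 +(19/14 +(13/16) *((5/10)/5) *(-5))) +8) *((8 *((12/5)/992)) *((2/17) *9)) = -10858182750/14161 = -766766.67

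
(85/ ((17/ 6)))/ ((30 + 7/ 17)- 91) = -51/ 103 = -0.50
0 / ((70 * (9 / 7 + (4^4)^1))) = 0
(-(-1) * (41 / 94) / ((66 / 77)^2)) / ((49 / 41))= 1681 / 3384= 0.50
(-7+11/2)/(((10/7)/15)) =-63/4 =-15.75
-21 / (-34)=21 / 34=0.62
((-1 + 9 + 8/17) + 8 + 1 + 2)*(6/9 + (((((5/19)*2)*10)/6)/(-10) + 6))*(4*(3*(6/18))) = 512.38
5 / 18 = 0.28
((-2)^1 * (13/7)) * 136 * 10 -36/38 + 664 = -583654/133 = -4388.38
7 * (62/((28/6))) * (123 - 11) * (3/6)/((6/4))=3472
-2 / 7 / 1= -2 / 7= -0.29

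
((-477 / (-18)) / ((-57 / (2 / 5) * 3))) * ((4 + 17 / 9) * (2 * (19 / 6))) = -2809 / 1215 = -2.31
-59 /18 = -3.28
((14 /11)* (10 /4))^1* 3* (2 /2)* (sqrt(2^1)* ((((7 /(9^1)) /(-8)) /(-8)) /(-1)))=-245* sqrt(2) /2112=-0.16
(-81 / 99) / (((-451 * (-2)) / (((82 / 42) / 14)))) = -3 / 23716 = -0.00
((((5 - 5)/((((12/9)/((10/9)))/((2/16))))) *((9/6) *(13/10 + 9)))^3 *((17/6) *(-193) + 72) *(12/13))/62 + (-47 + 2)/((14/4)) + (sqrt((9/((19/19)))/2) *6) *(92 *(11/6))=-90/7 + 1518 *sqrt(2)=2133.92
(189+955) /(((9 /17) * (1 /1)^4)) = 19448 /9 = 2160.89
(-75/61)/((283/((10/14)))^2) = -1875/239386021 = -0.00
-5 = -5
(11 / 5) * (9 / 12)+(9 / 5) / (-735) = 8073 / 4900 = 1.65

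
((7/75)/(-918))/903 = -1/8881650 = -0.00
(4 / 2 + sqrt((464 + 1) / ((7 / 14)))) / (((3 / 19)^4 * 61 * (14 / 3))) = 130321 / 11529 + 130321 * sqrt(930) / 23058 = 183.66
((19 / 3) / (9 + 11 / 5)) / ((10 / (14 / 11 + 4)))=551 / 1848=0.30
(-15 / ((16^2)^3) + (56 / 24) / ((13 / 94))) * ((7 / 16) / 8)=77275852801 / 83751862272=0.92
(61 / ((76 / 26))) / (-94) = -793 / 3572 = -0.22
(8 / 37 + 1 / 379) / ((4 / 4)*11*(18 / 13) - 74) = -39897 / 10713572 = -0.00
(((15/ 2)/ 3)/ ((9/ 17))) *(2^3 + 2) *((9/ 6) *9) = 1275/ 2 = 637.50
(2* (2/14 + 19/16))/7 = 149/392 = 0.38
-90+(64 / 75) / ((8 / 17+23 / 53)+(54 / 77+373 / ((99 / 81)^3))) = -729160909282 / 8102160975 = -90.00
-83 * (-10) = 830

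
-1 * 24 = -24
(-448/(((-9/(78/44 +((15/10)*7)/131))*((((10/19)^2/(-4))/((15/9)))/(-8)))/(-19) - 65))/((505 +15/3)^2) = 1093928192/41281516016775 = 0.00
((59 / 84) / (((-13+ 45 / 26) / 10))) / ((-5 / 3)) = 767 / 2051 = 0.37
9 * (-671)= -6039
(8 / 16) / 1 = 1 / 2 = 0.50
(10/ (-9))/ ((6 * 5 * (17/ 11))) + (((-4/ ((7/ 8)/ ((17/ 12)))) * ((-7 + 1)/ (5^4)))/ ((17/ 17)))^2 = -176588219/ 8785546875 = -0.02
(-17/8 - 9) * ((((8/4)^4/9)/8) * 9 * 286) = -12727/2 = -6363.50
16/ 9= 1.78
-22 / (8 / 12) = -33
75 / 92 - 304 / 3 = -27743 / 276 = -100.52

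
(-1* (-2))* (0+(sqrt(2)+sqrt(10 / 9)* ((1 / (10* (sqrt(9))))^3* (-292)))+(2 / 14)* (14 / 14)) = -73* sqrt(10) / 10125+2 / 7+2* sqrt(2) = 3.09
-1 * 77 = -77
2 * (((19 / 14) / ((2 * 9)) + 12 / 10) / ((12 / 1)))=1607 / 7560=0.21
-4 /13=-0.31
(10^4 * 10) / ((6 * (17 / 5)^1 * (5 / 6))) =100000 / 17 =5882.35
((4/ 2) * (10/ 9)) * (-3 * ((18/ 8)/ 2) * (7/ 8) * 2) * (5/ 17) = -525/ 136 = -3.86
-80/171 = -0.47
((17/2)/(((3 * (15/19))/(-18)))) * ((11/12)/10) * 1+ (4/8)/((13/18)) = -40789/7800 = -5.23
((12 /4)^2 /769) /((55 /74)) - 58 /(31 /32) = -78478874 /1311145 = -59.86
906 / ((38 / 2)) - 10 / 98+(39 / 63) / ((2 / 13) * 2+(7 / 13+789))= 1364608873 / 28678524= 47.58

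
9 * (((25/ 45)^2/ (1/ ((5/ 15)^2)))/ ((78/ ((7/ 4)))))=175/ 25272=0.01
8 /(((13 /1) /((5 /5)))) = 8 /13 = 0.62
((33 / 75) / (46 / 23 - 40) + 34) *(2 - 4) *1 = -32289 / 475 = -67.98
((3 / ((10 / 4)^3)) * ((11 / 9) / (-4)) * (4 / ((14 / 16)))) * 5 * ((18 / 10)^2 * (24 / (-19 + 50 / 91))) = 5.65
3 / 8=0.38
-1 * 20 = -20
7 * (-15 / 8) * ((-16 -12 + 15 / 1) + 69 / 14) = 1695 / 16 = 105.94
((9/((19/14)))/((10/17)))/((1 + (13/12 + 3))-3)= 12852/2375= 5.41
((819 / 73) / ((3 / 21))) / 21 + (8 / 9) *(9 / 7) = 2495 / 511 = 4.88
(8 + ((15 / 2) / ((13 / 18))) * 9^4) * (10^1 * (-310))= -2746100900 / 13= -211238530.77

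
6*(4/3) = 8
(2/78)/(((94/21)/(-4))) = -14/611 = -0.02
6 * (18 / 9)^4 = 96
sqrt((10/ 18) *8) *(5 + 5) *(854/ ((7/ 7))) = 17080 *sqrt(10)/ 3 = 18003.90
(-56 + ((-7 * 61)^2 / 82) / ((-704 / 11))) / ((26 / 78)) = -1428651 / 5248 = -272.23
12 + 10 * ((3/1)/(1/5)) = 162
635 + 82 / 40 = 12741 / 20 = 637.05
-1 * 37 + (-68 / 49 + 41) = 128 / 49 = 2.61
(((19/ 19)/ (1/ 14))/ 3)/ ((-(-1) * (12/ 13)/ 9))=91/ 2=45.50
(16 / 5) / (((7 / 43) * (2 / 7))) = 344 / 5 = 68.80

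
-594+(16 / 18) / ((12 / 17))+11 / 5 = -79723 / 135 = -590.54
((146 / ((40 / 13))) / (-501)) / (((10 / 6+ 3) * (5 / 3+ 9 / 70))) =-219 / 19372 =-0.01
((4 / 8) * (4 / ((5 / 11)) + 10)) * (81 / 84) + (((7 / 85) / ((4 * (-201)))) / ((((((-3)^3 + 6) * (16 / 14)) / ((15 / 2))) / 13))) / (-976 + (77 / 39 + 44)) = 838812389971 / 92540378560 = 9.06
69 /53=1.30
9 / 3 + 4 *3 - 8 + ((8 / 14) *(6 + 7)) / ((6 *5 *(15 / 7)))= 1601 / 225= 7.12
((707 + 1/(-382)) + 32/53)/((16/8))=14326093/40492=353.80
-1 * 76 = -76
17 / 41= 0.41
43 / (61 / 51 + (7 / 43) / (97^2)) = 887259291 / 24680164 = 35.95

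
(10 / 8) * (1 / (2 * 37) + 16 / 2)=2965 / 296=10.02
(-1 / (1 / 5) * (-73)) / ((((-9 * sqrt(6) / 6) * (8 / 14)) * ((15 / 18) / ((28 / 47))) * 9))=-7154 * sqrt(6) / 1269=-13.81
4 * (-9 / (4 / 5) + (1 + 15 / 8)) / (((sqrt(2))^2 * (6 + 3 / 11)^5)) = -10790417 / 6256125396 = -0.00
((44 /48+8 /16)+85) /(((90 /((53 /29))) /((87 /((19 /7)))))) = 384727 /6840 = 56.25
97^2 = 9409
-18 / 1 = -18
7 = 7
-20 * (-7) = 140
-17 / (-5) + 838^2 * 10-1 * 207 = 35111182 / 5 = 7022236.40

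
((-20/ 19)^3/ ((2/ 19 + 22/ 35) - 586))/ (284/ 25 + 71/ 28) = 0.00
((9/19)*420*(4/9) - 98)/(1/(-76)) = 728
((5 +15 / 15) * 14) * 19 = 1596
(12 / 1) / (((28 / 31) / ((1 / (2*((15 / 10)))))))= 31 / 7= 4.43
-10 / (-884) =5 / 442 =0.01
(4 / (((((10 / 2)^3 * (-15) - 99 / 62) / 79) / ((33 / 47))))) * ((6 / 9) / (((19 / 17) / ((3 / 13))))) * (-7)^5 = 123151746256 / 450231847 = 273.53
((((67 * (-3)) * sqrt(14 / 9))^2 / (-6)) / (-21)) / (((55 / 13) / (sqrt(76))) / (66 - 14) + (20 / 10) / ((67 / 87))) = 605842011608704 / 3154431688053 - 1498437357560 * sqrt(19) / 9463295064159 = 191.37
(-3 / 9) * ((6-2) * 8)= -32 / 3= -10.67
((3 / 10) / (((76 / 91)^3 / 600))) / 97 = 33910695 / 10645168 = 3.19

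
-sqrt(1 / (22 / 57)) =-sqrt(1254) / 22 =-1.61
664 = 664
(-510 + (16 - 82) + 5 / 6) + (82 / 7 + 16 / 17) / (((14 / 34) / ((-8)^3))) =-4795531 / 294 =-16311.33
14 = 14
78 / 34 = 39 / 17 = 2.29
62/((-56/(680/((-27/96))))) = 168640/63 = 2676.83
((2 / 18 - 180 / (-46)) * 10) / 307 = 8330 / 63549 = 0.13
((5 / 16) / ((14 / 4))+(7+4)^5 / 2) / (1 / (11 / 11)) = 80525.59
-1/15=-0.07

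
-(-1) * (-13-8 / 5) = -73 / 5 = -14.60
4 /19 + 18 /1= 346 /19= 18.21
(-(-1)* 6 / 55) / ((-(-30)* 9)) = 1 / 2475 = 0.00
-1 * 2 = -2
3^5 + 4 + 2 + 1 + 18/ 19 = 250.95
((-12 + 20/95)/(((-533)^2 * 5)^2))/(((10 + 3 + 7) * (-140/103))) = 0.00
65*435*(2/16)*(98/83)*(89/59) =123307275/19588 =6295.04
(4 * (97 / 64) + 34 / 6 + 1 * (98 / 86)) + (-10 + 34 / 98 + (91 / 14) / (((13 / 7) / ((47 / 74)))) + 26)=117644297 / 3742032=31.44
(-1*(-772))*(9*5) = 34740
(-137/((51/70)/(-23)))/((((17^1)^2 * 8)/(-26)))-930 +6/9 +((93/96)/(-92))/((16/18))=-113163207783/115710976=-977.98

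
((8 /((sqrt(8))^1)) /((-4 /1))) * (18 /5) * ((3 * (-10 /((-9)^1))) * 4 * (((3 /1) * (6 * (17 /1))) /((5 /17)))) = -124848 * sqrt(2) /5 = -35312.35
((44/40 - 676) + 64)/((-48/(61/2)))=372649/960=388.18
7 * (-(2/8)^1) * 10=-35/2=-17.50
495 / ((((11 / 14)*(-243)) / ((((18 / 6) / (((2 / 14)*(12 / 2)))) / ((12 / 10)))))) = -1225 / 162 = -7.56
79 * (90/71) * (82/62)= 291510/2201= 132.44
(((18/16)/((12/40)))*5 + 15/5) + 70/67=6109/268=22.79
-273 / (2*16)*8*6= -409.50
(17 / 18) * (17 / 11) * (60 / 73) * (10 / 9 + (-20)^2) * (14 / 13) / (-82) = -73030300 / 11555973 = -6.32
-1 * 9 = -9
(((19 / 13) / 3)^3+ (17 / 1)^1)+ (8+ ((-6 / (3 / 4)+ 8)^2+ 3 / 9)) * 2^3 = 4969882 / 59319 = 83.78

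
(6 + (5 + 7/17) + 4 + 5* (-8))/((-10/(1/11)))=19/85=0.22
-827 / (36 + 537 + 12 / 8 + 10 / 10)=-1654 / 1151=-1.44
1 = 1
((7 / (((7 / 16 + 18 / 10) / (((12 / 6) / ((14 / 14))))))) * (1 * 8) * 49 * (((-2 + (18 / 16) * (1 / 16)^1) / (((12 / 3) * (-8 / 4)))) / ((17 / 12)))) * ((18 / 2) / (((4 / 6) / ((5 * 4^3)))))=5489920800 / 3043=1804114.62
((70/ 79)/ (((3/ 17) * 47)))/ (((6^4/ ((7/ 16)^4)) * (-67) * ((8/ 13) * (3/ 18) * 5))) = -3714347/ 42258558615552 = -0.00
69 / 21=23 / 7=3.29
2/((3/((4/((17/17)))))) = 8/3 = 2.67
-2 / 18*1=-1 / 9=-0.11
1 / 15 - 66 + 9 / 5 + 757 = 692.87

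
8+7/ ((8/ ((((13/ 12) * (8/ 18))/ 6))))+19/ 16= 5999/ 648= 9.26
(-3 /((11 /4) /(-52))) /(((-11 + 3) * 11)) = -78 /121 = -0.64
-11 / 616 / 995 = -1 / 55720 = -0.00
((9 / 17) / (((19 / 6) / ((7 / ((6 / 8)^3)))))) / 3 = 896 / 969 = 0.92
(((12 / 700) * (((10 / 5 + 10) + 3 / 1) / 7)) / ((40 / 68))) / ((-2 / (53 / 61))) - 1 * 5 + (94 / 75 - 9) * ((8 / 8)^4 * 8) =-12015863 / 179340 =-67.00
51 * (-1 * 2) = -102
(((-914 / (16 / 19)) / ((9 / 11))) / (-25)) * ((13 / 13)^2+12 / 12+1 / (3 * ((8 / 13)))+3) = 12703229 / 43200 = 294.06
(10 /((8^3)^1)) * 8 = 5 /32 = 0.16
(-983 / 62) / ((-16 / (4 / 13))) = 0.30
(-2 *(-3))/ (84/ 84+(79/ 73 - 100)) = -219/ 3574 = -0.06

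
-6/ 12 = -1/ 2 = -0.50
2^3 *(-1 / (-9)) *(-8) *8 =-56.89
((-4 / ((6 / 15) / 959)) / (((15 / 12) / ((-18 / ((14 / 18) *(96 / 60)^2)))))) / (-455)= -55485 / 364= -152.43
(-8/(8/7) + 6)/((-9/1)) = 1/9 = 0.11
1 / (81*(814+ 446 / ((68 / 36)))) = 17 / 1446012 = 0.00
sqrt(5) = 2.24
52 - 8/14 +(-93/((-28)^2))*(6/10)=201321/3920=51.36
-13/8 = -1.62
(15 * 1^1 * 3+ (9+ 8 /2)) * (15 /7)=870 /7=124.29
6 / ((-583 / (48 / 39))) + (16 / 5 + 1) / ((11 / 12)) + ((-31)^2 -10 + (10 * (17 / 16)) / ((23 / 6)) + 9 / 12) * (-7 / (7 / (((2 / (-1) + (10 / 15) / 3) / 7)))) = 4520680244 / 18303285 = 246.99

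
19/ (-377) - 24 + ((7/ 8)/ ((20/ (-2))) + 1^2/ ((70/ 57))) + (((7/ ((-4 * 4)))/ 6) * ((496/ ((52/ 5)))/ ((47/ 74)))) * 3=-30340039/ 763280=-39.75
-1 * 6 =-6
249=249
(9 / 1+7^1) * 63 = 1008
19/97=0.20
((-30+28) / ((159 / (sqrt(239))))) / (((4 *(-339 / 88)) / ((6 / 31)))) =88 *sqrt(239) / 556977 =0.00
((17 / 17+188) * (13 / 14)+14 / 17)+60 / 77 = 463655 / 2618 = 177.10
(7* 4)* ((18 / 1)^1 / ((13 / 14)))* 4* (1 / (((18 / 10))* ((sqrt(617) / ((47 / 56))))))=13160* sqrt(617) / 8021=40.75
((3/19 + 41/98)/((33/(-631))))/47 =-677063/2887962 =-0.23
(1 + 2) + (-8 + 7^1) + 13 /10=3.30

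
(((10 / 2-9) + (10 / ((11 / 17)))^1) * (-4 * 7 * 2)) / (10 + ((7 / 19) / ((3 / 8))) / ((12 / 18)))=-67032 / 1199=-55.91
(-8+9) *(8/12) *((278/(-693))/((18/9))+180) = 249202/2079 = 119.87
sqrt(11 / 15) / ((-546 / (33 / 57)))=-11 * sqrt(165) / 155610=-0.00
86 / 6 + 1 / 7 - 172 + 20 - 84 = -4652 / 21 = -221.52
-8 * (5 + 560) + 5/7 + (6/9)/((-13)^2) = -16038931/3549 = -4519.28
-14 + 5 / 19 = -261 / 19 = -13.74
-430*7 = -3010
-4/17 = -0.24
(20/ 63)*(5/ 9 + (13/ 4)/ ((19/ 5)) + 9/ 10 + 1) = 1.05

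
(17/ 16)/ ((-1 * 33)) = -17/ 528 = -0.03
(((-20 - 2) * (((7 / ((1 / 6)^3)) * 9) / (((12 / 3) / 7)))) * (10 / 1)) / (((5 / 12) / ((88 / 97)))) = -1106493696 / 97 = -11407151.51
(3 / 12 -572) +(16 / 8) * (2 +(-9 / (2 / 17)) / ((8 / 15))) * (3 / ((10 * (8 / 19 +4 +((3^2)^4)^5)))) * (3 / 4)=-571.75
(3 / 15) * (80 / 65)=16 / 65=0.25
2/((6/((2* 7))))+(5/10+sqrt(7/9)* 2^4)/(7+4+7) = 8* sqrt(7)/27+169/36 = 5.48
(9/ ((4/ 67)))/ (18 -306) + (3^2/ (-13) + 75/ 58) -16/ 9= -738499/ 434304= -1.70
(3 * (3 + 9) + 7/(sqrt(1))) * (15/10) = 129/2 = 64.50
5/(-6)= -5/6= -0.83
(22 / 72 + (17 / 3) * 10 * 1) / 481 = 2051 / 17316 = 0.12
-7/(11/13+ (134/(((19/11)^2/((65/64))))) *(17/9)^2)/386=-6082128/54868873433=-0.00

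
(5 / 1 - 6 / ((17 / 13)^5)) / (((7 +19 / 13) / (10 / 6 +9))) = 1013277616 / 234276405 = 4.33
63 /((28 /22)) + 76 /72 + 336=3479 /9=386.56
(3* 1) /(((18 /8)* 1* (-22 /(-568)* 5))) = 1136 /165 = 6.88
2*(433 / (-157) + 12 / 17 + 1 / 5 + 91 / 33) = 797534 / 440385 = 1.81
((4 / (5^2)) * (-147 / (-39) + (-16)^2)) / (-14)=-6754 / 2275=-2.97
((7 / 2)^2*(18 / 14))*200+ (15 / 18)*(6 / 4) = 12605 / 4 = 3151.25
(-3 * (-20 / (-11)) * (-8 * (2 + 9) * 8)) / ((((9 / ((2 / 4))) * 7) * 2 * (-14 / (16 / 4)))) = -640 / 147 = -4.35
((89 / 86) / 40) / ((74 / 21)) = 1869 / 254560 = 0.01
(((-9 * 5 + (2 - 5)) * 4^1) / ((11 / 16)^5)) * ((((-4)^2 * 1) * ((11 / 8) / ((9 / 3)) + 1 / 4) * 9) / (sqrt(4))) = -10267656192 / 161051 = -63754.07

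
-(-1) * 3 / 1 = 3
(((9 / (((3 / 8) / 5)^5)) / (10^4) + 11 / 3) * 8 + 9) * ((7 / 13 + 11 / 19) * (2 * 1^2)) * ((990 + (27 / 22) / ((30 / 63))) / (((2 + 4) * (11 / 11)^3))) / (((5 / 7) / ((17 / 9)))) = 57988017059 / 19305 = 3003782.29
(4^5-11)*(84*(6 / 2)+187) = 444707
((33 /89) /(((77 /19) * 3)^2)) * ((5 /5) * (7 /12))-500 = -123353639 /246708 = -500.00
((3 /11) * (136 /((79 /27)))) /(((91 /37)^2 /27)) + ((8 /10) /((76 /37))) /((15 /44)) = 591953177092 /10254569325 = 57.73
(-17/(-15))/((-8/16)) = -34/15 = -2.27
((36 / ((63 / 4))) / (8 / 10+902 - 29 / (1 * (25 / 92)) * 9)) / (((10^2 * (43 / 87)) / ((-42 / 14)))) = 522 / 217021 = 0.00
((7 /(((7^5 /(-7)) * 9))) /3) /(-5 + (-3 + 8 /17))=17 /1185408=0.00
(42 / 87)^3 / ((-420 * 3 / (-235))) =4606 / 219501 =0.02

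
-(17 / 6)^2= -289 / 36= -8.03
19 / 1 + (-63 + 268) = 224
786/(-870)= -131/145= -0.90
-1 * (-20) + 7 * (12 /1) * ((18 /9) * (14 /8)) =314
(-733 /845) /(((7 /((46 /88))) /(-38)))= 320321 /130130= 2.46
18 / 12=1.50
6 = 6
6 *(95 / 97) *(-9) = -52.89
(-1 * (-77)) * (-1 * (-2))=154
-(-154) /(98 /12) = 132 /7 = 18.86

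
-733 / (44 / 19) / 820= -13927 / 36080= -0.39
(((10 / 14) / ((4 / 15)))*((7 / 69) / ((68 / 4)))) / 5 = 5 / 1564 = 0.00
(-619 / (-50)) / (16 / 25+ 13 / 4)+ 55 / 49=82057 / 19061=4.30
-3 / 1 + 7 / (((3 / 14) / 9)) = 291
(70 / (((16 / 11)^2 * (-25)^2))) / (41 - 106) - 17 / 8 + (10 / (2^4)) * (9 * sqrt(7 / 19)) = -2210847 / 1040000 + 45 * sqrt(133) / 152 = 1.29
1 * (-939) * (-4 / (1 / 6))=22536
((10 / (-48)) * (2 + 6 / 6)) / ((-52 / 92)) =1.11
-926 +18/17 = -15724/17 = -924.94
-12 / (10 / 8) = -48 / 5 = -9.60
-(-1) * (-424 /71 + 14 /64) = -13071 /2272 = -5.75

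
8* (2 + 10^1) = 96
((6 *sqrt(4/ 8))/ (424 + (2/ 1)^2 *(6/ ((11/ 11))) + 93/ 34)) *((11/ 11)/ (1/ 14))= 1428 *sqrt(2)/ 15325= 0.13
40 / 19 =2.11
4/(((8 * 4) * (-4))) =-1/32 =-0.03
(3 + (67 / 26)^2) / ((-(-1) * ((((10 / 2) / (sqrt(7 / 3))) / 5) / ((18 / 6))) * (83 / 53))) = 345401 * sqrt(21) / 56108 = 28.21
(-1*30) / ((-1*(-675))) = -2 / 45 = -0.04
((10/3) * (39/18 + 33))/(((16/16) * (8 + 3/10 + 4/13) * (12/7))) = 480025/60426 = 7.94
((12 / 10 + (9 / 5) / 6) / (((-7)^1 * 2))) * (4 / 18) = -1 / 42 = -0.02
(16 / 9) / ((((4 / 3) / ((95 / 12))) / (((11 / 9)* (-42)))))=-14630 / 27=-541.85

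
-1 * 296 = -296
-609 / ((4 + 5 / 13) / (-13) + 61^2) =-102921 / 628792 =-0.16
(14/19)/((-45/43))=-0.70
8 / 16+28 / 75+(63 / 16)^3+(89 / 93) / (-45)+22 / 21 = 37765372949 / 599961600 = 62.95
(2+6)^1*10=80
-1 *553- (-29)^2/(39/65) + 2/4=-11725/6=-1954.17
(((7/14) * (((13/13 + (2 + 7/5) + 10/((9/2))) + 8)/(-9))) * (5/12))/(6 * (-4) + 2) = 329/21384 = 0.02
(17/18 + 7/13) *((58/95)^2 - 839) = -2626308017/2111850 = -1243.61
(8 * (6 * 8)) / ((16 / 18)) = 432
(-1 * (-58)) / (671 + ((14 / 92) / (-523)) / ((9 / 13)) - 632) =12558276 / 8444267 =1.49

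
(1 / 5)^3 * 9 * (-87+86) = -0.07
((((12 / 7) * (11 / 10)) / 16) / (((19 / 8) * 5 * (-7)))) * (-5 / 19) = 0.00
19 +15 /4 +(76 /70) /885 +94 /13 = 48292001 /1610700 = 29.98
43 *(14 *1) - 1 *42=560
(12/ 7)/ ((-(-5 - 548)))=0.00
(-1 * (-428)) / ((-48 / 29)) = -3103 / 12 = -258.58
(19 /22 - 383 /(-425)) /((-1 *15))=-16501 /140250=-0.12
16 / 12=4 / 3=1.33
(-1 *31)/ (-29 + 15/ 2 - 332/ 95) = 5890/ 4749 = 1.24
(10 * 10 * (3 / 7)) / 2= 150 / 7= 21.43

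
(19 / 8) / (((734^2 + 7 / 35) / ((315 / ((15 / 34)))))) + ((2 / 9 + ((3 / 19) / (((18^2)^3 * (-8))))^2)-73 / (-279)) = 13419664305669074410968179 / 27554732385915223558324224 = 0.49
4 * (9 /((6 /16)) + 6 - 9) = 84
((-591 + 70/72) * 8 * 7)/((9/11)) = -3271114/81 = -40384.12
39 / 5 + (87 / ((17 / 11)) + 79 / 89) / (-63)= 6.89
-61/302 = -0.20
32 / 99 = 0.32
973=973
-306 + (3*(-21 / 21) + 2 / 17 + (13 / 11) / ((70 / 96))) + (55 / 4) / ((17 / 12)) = -1947502 / 6545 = -297.56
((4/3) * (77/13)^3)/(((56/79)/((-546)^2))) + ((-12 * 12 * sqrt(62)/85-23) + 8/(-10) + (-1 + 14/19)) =143903737212/1235-144 * sqrt(62)/85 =116521231.37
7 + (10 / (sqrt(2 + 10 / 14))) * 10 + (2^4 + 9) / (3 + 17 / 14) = 763 / 59 + 100 * sqrt(133) / 19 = 73.63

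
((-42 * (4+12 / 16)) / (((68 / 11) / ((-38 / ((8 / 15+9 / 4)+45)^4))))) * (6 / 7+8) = 2393083440000 / 1148575883364257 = 0.00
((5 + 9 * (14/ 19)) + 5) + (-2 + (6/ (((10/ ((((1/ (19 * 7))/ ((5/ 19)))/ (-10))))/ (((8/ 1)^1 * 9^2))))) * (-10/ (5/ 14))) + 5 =120497/ 2375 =50.74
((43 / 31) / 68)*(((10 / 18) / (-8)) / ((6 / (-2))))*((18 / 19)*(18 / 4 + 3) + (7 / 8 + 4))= 130505 / 23069952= 0.01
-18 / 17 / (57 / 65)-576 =-577.21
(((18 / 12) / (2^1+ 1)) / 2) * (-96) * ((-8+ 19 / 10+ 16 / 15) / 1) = 604 / 5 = 120.80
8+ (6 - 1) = 13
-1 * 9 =-9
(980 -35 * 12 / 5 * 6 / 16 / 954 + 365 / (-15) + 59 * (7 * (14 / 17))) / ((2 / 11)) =154106293 / 21624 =7126.63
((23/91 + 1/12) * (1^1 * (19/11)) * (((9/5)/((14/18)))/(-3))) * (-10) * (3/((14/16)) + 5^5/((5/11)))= 3021686793/98098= 30802.74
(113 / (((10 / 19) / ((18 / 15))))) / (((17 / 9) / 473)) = 27419337 / 425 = 64516.09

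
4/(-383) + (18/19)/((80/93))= 317531/291080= 1.09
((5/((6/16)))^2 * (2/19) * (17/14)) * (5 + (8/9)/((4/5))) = 1496000/10773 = 138.87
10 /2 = 5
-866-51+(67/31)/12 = -341057/372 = -916.82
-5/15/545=-1/1635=-0.00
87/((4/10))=435/2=217.50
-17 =-17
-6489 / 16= -405.56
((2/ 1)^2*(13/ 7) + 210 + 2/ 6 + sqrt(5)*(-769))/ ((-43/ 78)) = 2724.15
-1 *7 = -7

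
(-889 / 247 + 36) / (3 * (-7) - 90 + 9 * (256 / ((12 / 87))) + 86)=8003 / 4119713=0.00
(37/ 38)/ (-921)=-37/ 34998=-0.00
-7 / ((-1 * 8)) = 7 / 8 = 0.88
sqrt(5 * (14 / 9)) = 2.79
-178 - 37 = -215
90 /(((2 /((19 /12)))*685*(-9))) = -19 /1644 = -0.01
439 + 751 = 1190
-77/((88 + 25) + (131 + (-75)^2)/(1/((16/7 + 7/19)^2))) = -1362053/719248261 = -0.00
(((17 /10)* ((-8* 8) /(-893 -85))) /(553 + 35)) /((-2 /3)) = -34 /119805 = -0.00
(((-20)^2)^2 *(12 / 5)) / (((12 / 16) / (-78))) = -39936000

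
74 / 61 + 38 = 2392 / 61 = 39.21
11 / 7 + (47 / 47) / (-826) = 1297 / 826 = 1.57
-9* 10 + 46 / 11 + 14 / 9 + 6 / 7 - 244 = -226892 / 693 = -327.41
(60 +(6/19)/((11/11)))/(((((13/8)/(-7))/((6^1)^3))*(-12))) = 4676.79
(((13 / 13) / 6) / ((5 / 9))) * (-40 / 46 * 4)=-1.04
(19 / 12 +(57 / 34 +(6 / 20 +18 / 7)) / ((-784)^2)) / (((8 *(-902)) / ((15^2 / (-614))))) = 13028847285 / 162036922707968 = 0.00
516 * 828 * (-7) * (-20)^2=-1196294400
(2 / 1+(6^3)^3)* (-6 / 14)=-30233094 / 7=-4319013.43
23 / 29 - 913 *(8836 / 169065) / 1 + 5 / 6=-451953079 / 9805770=-46.09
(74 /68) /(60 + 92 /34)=37 /2132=0.02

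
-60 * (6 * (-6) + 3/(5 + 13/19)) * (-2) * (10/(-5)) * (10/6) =127700/9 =14188.89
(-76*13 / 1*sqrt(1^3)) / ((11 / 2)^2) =-3952 / 121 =-32.66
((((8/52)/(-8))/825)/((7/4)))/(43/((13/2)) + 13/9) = -3/1815275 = -0.00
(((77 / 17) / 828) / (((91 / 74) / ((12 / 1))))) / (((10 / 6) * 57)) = 814 / 1448655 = 0.00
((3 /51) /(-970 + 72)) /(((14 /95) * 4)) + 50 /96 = 667745 /1282344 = 0.52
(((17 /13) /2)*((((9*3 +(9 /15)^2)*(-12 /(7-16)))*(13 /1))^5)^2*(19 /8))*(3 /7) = 255647969956431955492980507821231327674368 /667572021484375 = 382951893921479420232867900.00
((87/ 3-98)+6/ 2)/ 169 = -66/ 169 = -0.39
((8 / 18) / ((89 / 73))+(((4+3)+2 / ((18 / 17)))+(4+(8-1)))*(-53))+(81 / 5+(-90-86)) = -4860254 / 4005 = -1213.55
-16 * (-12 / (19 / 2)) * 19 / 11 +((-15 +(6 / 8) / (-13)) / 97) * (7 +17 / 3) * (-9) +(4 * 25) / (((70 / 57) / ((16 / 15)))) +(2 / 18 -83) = 98877007 / 1747746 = 56.57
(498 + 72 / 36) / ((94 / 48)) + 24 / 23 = 256.36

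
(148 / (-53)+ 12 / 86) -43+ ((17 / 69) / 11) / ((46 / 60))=-605038787 / 13261501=-45.62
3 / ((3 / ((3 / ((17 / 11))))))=33 / 17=1.94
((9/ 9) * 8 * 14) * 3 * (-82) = -27552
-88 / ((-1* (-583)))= -8 / 53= -0.15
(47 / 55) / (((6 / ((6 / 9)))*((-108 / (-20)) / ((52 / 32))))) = 611 / 21384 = 0.03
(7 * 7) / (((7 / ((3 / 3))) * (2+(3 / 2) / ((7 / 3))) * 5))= 98 / 185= 0.53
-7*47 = -329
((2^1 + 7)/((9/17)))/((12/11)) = 187/12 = 15.58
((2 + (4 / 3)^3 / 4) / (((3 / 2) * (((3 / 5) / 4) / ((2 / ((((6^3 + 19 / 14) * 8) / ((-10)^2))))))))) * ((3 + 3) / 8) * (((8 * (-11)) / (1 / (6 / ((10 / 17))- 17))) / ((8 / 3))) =1078000 / 4833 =223.05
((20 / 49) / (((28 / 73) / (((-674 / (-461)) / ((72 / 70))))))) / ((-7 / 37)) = -22755925 / 2846214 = -8.00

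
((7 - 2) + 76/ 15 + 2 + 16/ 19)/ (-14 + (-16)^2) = 3679/ 68970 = 0.05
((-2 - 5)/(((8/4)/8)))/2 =-14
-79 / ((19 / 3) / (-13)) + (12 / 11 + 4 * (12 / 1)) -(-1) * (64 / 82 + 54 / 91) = 165798715 / 779779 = 212.62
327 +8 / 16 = 655 / 2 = 327.50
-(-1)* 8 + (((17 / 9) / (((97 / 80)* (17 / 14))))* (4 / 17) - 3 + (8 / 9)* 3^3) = 434869 / 14841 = 29.30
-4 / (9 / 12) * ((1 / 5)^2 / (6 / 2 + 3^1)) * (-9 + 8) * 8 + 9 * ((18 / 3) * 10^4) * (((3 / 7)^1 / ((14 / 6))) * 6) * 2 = 13122003136 / 11025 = 1190204.37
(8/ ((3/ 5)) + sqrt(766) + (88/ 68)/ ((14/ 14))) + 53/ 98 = 75811/ 4998 + sqrt(766) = 42.84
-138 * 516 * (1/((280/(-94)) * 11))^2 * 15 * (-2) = 58986927/29645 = 1989.78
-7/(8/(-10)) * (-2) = -35/2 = -17.50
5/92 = 0.05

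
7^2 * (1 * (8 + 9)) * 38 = 31654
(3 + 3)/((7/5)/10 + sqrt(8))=-2100/19951 + 30000 * sqrt(2)/19951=2.02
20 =20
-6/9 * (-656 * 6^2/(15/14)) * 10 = 146944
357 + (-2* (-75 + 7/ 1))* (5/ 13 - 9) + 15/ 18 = -63481/ 78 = -813.86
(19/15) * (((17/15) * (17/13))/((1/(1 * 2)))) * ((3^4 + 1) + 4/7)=6347596/20475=310.02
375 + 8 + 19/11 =4232/11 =384.73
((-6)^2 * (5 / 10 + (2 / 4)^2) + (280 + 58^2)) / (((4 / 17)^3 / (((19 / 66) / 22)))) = 342676837 / 92928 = 3687.55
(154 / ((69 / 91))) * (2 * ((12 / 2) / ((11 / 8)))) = 40768 / 23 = 1772.52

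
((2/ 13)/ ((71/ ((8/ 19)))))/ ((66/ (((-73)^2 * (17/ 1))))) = 724744/ 578721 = 1.25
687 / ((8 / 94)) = 32289 / 4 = 8072.25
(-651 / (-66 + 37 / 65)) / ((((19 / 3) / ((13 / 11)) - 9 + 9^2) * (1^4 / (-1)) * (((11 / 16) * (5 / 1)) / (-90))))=3.37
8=8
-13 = -13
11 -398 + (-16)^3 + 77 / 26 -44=-117625 / 26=-4524.04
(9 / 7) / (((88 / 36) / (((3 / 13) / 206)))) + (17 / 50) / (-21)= -482561 / 30930900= -0.02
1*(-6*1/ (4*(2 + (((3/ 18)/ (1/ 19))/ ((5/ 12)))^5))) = -3125/ 52827612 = -0.00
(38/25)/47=38/1175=0.03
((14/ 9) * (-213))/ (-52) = 497/ 78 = 6.37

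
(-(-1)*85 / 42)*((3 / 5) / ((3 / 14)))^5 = 348.31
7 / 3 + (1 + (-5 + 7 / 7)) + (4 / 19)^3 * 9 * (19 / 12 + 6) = -0.03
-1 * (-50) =50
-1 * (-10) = 10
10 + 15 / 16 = 175 / 16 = 10.94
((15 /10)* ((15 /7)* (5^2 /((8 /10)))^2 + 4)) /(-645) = -5461 /1120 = -4.88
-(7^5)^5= -1341068619663964900807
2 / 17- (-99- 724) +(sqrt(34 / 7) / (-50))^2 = 122439039 / 148750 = 823.12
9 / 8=1.12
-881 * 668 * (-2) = 1177016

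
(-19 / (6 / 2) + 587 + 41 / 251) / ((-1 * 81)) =-7.17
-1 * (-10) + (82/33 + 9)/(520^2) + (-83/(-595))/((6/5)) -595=-621065085299/1061860800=-584.88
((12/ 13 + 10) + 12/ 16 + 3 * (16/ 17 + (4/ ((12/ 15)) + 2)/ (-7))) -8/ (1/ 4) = -18125/ 884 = -20.50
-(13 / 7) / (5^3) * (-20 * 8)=416 / 175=2.38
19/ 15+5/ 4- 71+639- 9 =33691/ 60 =561.52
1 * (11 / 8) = 11 / 8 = 1.38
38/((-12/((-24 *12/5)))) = 912/5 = 182.40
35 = 35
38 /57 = 2 /3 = 0.67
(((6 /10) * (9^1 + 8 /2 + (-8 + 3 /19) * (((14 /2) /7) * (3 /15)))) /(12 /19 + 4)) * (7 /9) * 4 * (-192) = -243264 /275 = -884.60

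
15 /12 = 1.25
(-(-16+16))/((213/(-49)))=0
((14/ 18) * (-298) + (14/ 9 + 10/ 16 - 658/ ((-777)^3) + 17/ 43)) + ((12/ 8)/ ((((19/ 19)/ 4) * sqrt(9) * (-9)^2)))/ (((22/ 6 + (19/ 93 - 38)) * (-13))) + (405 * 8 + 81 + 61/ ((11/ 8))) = 16407215658250985389/ 5231622792371976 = 3136.16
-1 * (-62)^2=-3844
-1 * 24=-24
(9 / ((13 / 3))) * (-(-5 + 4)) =27 / 13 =2.08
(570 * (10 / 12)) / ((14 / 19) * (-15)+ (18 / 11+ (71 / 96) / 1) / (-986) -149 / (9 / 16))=-5638184640 / 3275416481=-1.72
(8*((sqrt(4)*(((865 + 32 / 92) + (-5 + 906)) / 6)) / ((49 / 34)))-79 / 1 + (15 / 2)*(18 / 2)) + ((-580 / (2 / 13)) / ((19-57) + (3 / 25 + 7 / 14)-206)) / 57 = 5092334096791 / 1563448782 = 3257.12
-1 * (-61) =61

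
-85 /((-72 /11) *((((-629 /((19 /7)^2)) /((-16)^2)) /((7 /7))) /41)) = -26049760 /16317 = -1596.48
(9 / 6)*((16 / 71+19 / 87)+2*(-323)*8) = -31919995 / 4118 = -7751.33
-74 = -74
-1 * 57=-57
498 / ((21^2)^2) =166 / 64827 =0.00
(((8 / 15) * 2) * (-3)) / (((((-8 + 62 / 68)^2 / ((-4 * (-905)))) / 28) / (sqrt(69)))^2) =-3031432769457684480 / 3373402561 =-898627636.23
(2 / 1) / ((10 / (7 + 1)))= 8 / 5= 1.60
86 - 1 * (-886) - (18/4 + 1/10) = 967.40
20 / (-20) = -1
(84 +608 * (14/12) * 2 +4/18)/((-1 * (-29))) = 13526/261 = 51.82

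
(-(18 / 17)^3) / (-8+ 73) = -5832 / 319345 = -0.02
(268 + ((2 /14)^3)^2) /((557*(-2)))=-31529933 /131060986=-0.24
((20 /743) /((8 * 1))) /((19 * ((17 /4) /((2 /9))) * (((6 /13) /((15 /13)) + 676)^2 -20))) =125 /6175925883756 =0.00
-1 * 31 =-31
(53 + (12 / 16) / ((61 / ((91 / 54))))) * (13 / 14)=3027271 / 61488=49.23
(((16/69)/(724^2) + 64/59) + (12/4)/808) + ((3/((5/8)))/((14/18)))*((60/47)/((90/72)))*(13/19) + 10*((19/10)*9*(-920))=-529856350806139895053/3368132097675240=-157314.60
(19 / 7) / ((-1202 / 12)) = -114 / 4207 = -0.03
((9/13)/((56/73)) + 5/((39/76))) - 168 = -343661/2184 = -157.35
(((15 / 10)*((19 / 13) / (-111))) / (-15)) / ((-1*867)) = -19 / 12510810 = -0.00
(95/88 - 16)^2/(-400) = -1723969/3097600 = -0.56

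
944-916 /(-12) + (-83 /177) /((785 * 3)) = 425310562 /416835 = 1020.33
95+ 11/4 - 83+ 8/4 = 67/4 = 16.75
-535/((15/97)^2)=-22372.51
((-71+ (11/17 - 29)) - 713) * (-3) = 41430/17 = 2437.06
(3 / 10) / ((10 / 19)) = 57 / 100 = 0.57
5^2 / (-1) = -25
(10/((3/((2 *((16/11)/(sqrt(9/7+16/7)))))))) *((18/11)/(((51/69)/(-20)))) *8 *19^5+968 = 968 -3499025018880 *sqrt(7)/2057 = -4500509499.26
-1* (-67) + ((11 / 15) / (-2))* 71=1229 / 30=40.97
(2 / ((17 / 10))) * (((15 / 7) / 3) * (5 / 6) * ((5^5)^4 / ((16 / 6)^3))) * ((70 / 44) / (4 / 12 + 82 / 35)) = 56326389312744140625 / 26904064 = 2093601521046.94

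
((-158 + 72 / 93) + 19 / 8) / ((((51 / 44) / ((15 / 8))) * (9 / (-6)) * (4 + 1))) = 8283 / 248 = 33.40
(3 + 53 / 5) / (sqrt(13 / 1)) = 3.77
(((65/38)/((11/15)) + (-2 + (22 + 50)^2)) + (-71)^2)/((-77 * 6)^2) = 4274189/89219592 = 0.05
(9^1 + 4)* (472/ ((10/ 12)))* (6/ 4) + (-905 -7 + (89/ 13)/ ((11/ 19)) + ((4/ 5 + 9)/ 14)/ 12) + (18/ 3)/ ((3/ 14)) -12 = 174357329/ 17160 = 10160.68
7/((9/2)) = 14/9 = 1.56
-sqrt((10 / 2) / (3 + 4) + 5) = -2 * sqrt(70) / 7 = -2.39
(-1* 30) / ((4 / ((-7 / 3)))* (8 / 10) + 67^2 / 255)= -2142 / 1159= -1.85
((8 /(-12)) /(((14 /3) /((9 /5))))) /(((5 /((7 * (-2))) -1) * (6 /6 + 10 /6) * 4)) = 27 /1520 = 0.02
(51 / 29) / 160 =51 / 4640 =0.01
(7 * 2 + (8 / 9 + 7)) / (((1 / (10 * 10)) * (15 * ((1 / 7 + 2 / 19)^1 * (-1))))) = -524020 / 891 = -588.13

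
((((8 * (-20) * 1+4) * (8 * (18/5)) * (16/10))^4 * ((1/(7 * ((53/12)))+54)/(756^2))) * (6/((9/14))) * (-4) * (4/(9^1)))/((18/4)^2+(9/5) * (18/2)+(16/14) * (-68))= 16996704578779912077312/167442734375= 101507567003.26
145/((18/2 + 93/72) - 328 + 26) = -0.50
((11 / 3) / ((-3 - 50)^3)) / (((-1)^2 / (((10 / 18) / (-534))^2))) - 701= -7231600305285791 / 10316120264316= -701.00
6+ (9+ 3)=18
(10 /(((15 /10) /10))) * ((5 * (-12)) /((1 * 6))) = -2000 /3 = -666.67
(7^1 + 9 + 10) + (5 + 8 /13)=411 /13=31.62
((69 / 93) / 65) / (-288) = -23 / 580320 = -0.00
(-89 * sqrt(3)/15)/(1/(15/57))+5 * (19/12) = 95/12 - 89 * sqrt(3)/57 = 5.21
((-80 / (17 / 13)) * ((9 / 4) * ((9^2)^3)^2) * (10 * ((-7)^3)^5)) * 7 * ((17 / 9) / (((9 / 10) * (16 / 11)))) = 18641561781457030565184910875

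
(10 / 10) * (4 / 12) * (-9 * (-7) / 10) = 2.10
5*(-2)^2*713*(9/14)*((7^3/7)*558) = 250648020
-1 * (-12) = 12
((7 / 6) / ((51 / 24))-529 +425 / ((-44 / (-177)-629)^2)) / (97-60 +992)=-333793965176396 / 649965089780559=-0.51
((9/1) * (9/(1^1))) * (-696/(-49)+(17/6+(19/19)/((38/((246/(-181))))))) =464124303/337022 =1377.13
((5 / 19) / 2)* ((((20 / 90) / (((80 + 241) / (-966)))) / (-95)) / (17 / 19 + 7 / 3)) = 7 / 24396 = 0.00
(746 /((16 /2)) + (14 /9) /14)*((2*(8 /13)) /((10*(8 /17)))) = 57137 /2340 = 24.42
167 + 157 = 324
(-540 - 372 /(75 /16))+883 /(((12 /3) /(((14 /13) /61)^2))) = -619.29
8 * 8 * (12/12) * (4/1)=256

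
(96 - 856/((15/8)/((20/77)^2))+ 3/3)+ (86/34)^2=373185374/5140443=72.60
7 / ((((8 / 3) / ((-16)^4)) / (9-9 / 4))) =1161216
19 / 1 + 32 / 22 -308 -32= -319.55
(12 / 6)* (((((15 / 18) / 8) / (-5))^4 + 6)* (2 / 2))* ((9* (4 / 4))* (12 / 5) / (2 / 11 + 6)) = 350355467 / 8355840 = 41.93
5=5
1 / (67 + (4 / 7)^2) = 49 / 3299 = 0.01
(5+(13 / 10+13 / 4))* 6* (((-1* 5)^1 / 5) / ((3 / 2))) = -191 / 5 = -38.20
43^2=1849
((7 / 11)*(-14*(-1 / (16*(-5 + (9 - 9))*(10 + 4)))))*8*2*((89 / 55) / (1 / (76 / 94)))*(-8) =189392 / 142175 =1.33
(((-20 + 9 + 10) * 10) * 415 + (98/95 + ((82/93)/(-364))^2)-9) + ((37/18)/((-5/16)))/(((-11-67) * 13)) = -339495515202839/81649500660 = -4157.96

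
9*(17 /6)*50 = 1275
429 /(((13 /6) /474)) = 93852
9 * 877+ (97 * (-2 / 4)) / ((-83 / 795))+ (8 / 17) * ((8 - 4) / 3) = 8358.18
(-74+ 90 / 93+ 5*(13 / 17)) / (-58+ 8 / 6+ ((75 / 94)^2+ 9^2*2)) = -0.65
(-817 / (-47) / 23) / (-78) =-817 / 84318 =-0.01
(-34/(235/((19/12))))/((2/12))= -323/235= -1.37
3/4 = 0.75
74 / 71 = 1.04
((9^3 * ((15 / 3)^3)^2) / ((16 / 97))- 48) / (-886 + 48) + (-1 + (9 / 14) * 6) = -7733960839 / 93856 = -82402.41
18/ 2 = 9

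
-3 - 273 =-276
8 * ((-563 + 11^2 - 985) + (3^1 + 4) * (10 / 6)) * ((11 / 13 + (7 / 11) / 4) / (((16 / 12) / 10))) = -1109750 / 13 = -85365.38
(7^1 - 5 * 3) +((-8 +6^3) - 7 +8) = 201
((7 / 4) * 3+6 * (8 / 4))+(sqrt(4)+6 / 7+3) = 23.11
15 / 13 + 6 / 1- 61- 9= -817 / 13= -62.85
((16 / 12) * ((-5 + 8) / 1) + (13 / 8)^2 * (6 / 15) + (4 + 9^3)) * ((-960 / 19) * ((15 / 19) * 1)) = -10628010 / 361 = -29440.47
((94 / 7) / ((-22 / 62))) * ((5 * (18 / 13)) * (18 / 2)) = -2360340 / 1001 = -2357.98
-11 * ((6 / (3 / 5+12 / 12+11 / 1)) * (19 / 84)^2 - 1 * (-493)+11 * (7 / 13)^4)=-11497307615167 / 2116027368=-5433.44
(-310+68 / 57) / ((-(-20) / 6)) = -8801 / 95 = -92.64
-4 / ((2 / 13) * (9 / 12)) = -104 / 3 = -34.67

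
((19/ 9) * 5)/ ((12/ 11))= 1045/ 108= 9.68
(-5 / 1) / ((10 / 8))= -4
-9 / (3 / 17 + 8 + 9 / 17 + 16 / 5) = -765 / 1012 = -0.76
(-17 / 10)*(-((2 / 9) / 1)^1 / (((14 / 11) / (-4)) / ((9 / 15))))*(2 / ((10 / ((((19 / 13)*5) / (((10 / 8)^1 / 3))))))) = -28424 / 11375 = -2.50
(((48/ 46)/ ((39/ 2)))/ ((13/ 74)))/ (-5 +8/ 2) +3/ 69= -1015/ 3887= -0.26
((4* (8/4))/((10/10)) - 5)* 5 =15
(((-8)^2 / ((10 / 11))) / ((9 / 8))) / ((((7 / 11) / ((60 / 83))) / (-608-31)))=-26391552 / 581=-45424.36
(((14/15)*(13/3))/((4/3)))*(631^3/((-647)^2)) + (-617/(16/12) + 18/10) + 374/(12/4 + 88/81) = 12063913627379/8313574740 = 1451.11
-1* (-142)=142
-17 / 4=-4.25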